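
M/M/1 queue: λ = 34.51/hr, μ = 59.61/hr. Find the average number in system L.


ρ = λ/μ = 34.51/59.61 = 0.5789
L = ρ/(1−ρ) = 0.5789/(1 − 0.5789) = 0.5789/0.4211 = 1.3749

Final: 1.3749


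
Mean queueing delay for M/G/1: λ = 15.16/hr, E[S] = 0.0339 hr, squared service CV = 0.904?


ρ = λ·E[S] = 15.16·0.0339 = 0.5139
E[S²] = E[S]²(1+C_s²) = 0.0339²·(1+0.904) = 0.002188
Wq = λ·E[S²]/(2(1−ρ)) = 15.16·0.002188/(2·0.4861) = 0.03412 hr

Final: 0.03412 hr


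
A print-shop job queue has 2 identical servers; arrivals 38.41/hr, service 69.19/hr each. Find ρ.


ρ = λ/(cμ) = 38.41/(2·69.19) = 38.41/138.38 = 0.2776

Final: 0.2776


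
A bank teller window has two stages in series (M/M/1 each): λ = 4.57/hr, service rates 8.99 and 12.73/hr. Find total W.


Each node sees arrival rate λ = 4.57/hr (tandem ⇒ throughput preserved).
W₁ = 1/(μ₁−λ) = 1/(8.99−4.57) = 0.22624 hr
W₂ = 1/(μ₂−λ) = 1/(12.73−4.57) = 0.12255 hr
W_total = W₁ + W₂ = 0.22624 + 0.12255 = 0.34879 hr

Final: 0.34879 hr


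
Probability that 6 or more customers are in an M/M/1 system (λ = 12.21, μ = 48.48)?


ρ = 12.21/48.48 = 0.2519
P(N ≥ n) = ρ^n = 0.2519^6 = 0.0002552

Final: 0.0002552


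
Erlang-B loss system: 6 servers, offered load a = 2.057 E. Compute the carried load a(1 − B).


B(6,2.057) = 0.013521 (Erlang-B)
Carried load = a(1 − B) = 2.057·(1 − 0.013521) = 2.057·0.986479 = 2.0292 E

Final: 2.0292 Erlangs


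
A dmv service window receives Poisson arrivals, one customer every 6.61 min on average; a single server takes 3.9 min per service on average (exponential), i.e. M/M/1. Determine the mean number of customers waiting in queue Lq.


λ = 60/6.61 = 9.0772 /hr
μ = 60/3.9 = 15.3846 /hr
ρ = λ/μ = 9.0772/15.3846 = 0.5900
Lq = ρ²/(1−ρ) = 0.3481/0.4100 = 0.8491

Final: 0.8491


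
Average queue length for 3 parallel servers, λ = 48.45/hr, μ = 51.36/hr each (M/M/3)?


a = λ/μ = 0.9433; ρ = a/3 = 0.3144
P₀ = 0.385747
Lq = P₀·a^c·ρ / (c!·(1−ρ)²) = 0.385747·0.83947·0.3144/(6·0.46998)
= 0.03611

Final: 0.03611


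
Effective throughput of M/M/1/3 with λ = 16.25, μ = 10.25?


ρ = 1.5854; P_K = (1−ρ)ρ^3/(1−ρ^4) = 0.438673
λ_eff = λ(1 − P_K) = 16.25·(1 − 0.438673) = 16.25·0.561327 = 9.1216 /hr

Final: 9.1216 /hr


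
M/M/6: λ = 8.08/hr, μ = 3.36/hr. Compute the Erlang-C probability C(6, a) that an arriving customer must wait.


a = λ/μ = 2.4048; ρ = a/6 = 0.4008
P₀ = 0.089881 (from M/M/c formula)
C(c,a) = [a^c/(c!(1−ρ))]·P₀ = [193.38933/(720·0.5992)]·0.089881
= 0.44825·0.089881 = 0.040290

Final: 0.040290


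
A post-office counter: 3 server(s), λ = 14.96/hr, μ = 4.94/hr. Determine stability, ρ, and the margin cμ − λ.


Total capacity cμ = 3·4.94 = 14.82/hr
ρ = λ/(cμ) = 14.96/14.82 = 1.0094
Stable ⇔ ρ < 1: NO
Spare capacity = cμ − λ = 14.82 − 14.96 = -0.14/hr

Final: ρ = 1.0094; unstable; margin = -0.14/hr


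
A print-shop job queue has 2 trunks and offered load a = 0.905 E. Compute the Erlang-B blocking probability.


B(c,a) = (a^c/c!) / Σ_{k=0}^{c} a^k/k!
a^2/2! = 0.409513
Σ terms (k=0..2): 1.00000 + 0.90500 + 0.40951 = 2.314513
B = 0.409513/2.314513 = 0.176933

Final: 0.176933


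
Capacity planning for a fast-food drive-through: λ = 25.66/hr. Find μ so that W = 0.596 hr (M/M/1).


W = 1/(μ−λ) ⇒ μ − λ = 1/W = 1/0.596 = 1.6779
μ = λ + 1/W = 25.66 + 1.6779 = 27.3379 per hr

Final: 27.3379 /hr


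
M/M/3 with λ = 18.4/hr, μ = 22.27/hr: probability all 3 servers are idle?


a = λ/μ = 18.4/22.27 = 0.8262; ρ = a/c = 0.2754
Σ_{k=0}^{2} a^k/k! (terms k=0..2) = 1.00000 + 0.82622 + 0.34132 = 2.16755
Tail: a^3/(3!(1−ρ)) = 0.56402/(6·0.7246) = 0.12973
P₀ = 1/(2.16755 + 0.12973) = 1/2.29728 = 0.435298

Final: 0.435298


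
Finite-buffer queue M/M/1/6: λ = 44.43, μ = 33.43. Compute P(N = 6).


ρ = λ/μ = 44.43/33.43 = 1.3290
P_K = (1−ρ)ρ^K/(1−ρ^(K+1)) = (-0.3290·5.511117)/(1 − 7.324527)
= -1.813410/-6.324527 = 0.286727

Final: 0.286727


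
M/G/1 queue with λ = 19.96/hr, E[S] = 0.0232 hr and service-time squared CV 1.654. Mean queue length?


ρ = λ·E[S] = 19.96·0.0232 = 0.4631
Lq = ρ²(1+C_s²)/(2(1−ρ)) = 0.2144·(1+1.654)/(2·0.5369)
= 0.2144·2.6540/1.0739 = 0.52997

Final: 0.52997


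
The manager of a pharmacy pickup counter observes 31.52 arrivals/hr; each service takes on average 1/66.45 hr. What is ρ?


ρ = λ/μ = 31.52/66.45 = 0.4743

Final: 0.4743


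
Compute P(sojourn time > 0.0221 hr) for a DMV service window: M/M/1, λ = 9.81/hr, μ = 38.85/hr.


W ~ Exponential(μ−λ) for M/M/1.
μ − λ = 38.85 − 9.81 = 29.0400
P(W > t) = e^{−(μ−λ)t} = e^{−0.6418} = 0.526353

Final: 0.526353


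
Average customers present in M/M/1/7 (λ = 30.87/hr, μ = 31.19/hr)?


ρ = 30.87/31.19 = 0.9897
L = ρ[1 − (K+1)ρ^K + Kρ^(K+1)] / [(1−ρ)(1−ρ^(K+1))]
Numerator: 0.9897·(1 − 8·0.930355 + 7·0.920810) = 0.002800
Denominator: (0.01026)·(0.079190) = 0.0008125
L = 0.002800/0.0008125 = 3.4459

Final: 3.4459


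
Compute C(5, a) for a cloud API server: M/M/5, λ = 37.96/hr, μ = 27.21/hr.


a = λ/μ = 1.3951; ρ = a/5 = 0.2790
P₀ = 0.247548 (from M/M/c formula)
C(c,a) = [a^c/(c!(1−ρ))]·P₀ = [5.28431/(120·0.7210)]·0.247548
= 0.06108·0.247548 = 0.015120

Final: 0.015120


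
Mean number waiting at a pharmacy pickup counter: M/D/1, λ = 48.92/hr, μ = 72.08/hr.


ρ = 48.92/72.08 = 0.6787
M/D/1: Lq = ρ²/(2(1−ρ)) = 0.4606/(2·0.3213) = 0.71679

Final: 0.71679


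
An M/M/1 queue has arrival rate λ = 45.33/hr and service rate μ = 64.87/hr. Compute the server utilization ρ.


ρ = λ/μ = 45.33/64.87 = 0.6988

Final: 0.6988


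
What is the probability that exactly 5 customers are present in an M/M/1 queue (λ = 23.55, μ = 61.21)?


ρ = 23.55/61.21 = 0.3847
P_n = (1−ρ)·ρ^n = (1 − 0.3847)·0.3847^5 = 0.6153·0.008430 = 0.005187

Final: 0.005187


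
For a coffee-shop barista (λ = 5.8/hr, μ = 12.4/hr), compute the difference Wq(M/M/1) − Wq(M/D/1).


ρ = 5.8/12.4 = 0.4677
Wq(M/M/1) = ρ/(μ−λ) = 0.4677/6.60 = 0.07087 hr
Wq(M/D/1) = ρ/(2(μ−λ)) = 0.03543 hr
Savings = 0.07087 − 0.03543 = 0.03543 hr

Final: 0.03543 hr


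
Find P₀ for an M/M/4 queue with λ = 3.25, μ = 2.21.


a = λ/μ = 3.25/2.21 = 1.4706; ρ = a/c = 0.3676
Σ_{k=0}^{3} a^k/k! (terms k=0..3) = 1.00000 + 1.47059 + 1.08131 + 0.53006 = 4.08196
Tail: a^4/(4!(1−ρ)) = 4.67697/(24·0.6324) = 0.30817
P₀ = 1/(4.08196 + 0.30817) = 1/4.39013 = 0.227784

Final: 0.227784


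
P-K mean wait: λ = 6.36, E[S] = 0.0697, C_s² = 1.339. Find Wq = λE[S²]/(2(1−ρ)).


ρ = λ·E[S] = 6.36·0.0697 = 0.4433
E[S²] = E[S]²(1+C_s²) = 0.0697²·(1+1.339) = 0.011363
Wq = λ·E[S²]/(2(1−ρ)) = 6.36·0.011363/(2·0.5567) = 0.06491 hr

Final: 0.06491 hr


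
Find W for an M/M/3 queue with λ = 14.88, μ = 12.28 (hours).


a = 1.2117; ρ = 0.4039; P₀ = 0.290418
Lq = P₀·a^c·ρ/(c!(1−ρ)²) = 0.09789
Wq = Lq/λ = 0.09789/14.88 = 0.006579 hr
W = Wq + 1/μ = 0.006579 + 0.08143 = 0.08801 hr

Final: 0.08801 hr


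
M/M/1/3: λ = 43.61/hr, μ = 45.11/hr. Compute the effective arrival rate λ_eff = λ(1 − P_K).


ρ = 0.9667; P_K = (1−ρ)ρ^3/(1−ρ^4) = 0.237465
λ_eff = λ(1 − P_K) = 43.61·(1 − 0.237465) = 43.61·0.762535 = 33.2542 /hr

Final: 33.2542 /hr


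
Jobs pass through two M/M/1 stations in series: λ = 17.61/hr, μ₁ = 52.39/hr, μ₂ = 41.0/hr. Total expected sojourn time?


Each node sees arrival rate λ = 17.61/hr (tandem ⇒ throughput preserved).
W₁ = 1/(μ₁−λ) = 1/(52.39−17.61) = 0.02875 hr
W₂ = 1/(μ₂−λ) = 1/(41.0−17.61) = 0.04275 hr
W_total = W₁ + W₂ = 0.02875 + 0.04275 = 0.07151 hr

Final: 0.07151 hr


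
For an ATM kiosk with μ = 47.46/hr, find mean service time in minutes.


Mean service time = 1/μ = 1/47.46 hour = 0.02107 hour
In minutes: 0.02107 × 60 = 1.2642 min

Final: 1.2642 min


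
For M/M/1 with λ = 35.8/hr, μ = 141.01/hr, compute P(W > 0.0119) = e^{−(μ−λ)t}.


W ~ Exponential(μ−λ) for M/M/1.
μ − λ = 141.01 − 35.8 = 105.2100
P(W > t) = e^{−(μ−λ)t} = e^{−1.2520} = 0.285933

Final: 0.285933


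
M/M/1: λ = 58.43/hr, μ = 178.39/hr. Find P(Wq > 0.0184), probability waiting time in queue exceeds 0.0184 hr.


ρ = 58.43/178.39 = 0.3275
P(Wq > t) = ρ·e^{−(μ−λ)t} = 0.3275·e^{−2.2073}
= 0.3275·0.110001 = 0.036030

Final: 0.036030


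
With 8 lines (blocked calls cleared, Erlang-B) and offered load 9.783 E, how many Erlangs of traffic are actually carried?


B(8,9.783) = 0.328052 (Erlang-B)
Carried load = a(1 − B) = 9.783·(1 − 0.328052) = 9.783·0.671948 = 6.5737 E

Final: 6.5737 Erlangs


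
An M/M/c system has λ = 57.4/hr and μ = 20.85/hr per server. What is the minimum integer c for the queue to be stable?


Stability requires cμ > λ ⇔ c > λ/μ.
λ/μ = 57.4/20.85 = 2.7530
Minimum integer c = ⌊2.7530⌋ + 1 = 3
Check: 3·20.85 = 62.55 > 57.4, while 2·20.85 = 41.70 ≤ 57.4

Final: 3 servers


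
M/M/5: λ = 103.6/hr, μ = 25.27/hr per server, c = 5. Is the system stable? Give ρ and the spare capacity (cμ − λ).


Total capacity cμ = 5·25.27 = 126.35/hr
ρ = λ/(cμ) = 103.6/126.35 = 0.8199
Stable ⇔ ρ < 1: YES
Spare capacity = cμ − λ = 126.35 − 103.6 = 22.75/hr

Final: ρ = 0.8199; stable; margin = 22.75/hr


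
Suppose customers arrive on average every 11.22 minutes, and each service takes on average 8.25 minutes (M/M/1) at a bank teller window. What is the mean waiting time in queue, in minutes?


λ = 60/11.22 = 5.3476 /hr
μ = 60/8.25 = 7.2727 /hr
ρ = λ/μ = 5.3476/7.2727 = 0.7353
Wq = ρ/(μ−λ) = 0.7353/(7.2727−5.3476) = 0.38194 hr
In minutes: 0.38194·60 = 22.917 min

Final: 22.917 min


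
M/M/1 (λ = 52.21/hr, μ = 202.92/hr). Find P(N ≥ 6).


ρ = 52.21/202.92 = 0.2573
P(N ≥ n) = ρ^n = 0.2573^6 = 0.0002901

Final: 0.0002901


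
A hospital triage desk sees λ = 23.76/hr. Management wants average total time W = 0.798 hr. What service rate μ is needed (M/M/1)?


W = 1/(μ−λ) ⇒ μ − λ = 1/W = 1/0.798 = 1.2531
μ = λ + 1/W = 23.76 + 1.2531 = 25.0131 per hr

Final: 25.0131 /hr


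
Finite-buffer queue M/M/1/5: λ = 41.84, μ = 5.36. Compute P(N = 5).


ρ = λ/μ = 41.84/5.36 = 7.8060
P_K = (1−ρ)ρ^K/(1−ρ^(K+1)) = (-6.8060·28982.405657)/(1 − 226235.793413)
= -197253.387755/-226234.793413 = 0.871897

Final: 0.871897


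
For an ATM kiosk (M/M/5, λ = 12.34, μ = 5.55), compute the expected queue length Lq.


a = λ/μ = 2.2234; ρ = a/5 = 0.4447
P₀ = 0.106827
Lq = P₀·a^c·ρ / (c!·(1−ρ)²) = 0.106827·54.33891·0.4447/(120·0.30838)
= 0.06976

Final: 0.06976


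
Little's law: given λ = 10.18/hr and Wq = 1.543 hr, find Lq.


Lq = λWq = 10.18·1.543 = 15.7077

Final: 15.7077


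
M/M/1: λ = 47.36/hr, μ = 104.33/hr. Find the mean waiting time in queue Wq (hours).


ρ = 47.36/104.33 = 0.4539
Wq = ρ/(μ−λ) = 0.4539/(104.33 − 47.36) = 0.4539/56.97 = 0.007968 hr

Final: 0.007968 hr


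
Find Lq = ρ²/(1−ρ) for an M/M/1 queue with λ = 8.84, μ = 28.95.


ρ = 8.84/28.95 = 0.3054
Lq = ρ²/(1−ρ) = 0.09324/0.6946 = 0.1342

Final: 0.1342


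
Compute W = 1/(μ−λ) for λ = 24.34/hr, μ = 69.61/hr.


W = 1/(μ−λ) = 1/(69.61 − 24.34) = 1/45.27 = 0.02209 hr

Final: 0.02209 hr


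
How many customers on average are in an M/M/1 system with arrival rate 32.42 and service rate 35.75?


ρ = λ/μ = 32.42/35.75 = 0.9069
L = ρ/(1−ρ) = 0.9069/(1 − 0.9069) = 0.9069/0.09315 = 9.7357

Final: 9.7357


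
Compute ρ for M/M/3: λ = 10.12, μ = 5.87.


ρ = λ/(cμ) = 10.12/(3·5.87) = 10.12/17.61 = 0.5747

Final: 0.5747


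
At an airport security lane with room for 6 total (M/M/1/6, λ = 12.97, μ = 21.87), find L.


ρ = 12.97/21.87 = 0.5930
L = ρ[1 − (K+1)ρ^K + Kρ^(K+1)] / [(1−ρ)(1−ρ^(K+1))]
Numerator: 0.5930·(1 − 7·0.043506 + 6·0.025801) = 0.504250
Denominator: (0.4070)·(0.974199) = 0.396450
L = 0.504250/0.396450 = 1.2719

Final: 1.2719


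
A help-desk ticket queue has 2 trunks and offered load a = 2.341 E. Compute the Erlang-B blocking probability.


B(c,a) = (a^c/c!) / Σ_{k=0}^{c} a^k/k!
a^2/2! = 2.740141
Σ terms (k=0..2): 1.00000 + 2.34100 + 2.74014 = 6.081141
B = 2.740141/6.081141 = 0.450596

Final: 0.450596


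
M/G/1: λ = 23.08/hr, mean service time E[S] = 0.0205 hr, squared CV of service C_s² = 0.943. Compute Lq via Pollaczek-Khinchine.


ρ = λ·E[S] = 23.08·0.0205 = 0.4731
Lq = ρ²(1+C_s²)/(2(1−ρ)) = 0.2239·(1+0.943)/(2·0.5269)
= 0.2239·1.9430/1.0537 = 0.41279

Final: 0.41279


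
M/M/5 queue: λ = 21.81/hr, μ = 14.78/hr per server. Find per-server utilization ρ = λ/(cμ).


ρ = λ/(cμ) = 21.81/(5·14.78) = 21.81/73.90 = 0.2951

Final: 0.2951


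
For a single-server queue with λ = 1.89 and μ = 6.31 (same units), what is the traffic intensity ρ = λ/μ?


ρ = λ/μ = 1.89/6.31 = 0.2995

Final: 0.2995


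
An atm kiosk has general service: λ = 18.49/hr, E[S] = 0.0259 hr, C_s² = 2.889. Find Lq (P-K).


ρ = λ·E[S] = 18.49·0.0259 = 0.4789
Lq = ρ²(1+C_s²)/(2(1−ρ)) = 0.2293·(1+2.889)/(2·0.5211)
= 0.2293·3.8890/1.0422 = 0.85576

Final: 0.85576


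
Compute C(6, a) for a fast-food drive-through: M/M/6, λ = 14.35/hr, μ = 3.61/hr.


a = λ/μ = 3.9751; ρ = a/6 = 0.6625
P₀ = 0.017166 (from M/M/c formula)
C(c,a) = [a^c/(c!(1−ρ))]·P₀ = [3945.19247/(720·0.3375)]·0.017166
= 16.23592·0.017166 = 0.278709

Final: 0.278709


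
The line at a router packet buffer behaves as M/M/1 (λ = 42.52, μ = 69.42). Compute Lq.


ρ = 42.52/69.42 = 0.6125
Lq = ρ²/(1−ρ) = 0.3752/0.3875 = 0.9682

Final: 0.9682


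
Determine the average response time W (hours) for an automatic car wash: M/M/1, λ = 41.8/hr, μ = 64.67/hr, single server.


W = 1/(μ−λ) = 1/(64.67 − 41.8) = 1/22.87 = 0.04373 hr

Final: 0.04373 hr


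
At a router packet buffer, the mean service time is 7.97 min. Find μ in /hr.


μ = 1/(service time) in consistent units.
1 hour = 60 min, so μ = 60/7.97 = 7.5282 per hour

Final: 7.5282 /hr


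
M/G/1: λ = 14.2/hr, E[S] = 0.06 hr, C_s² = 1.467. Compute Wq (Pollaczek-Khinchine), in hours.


ρ = λ·E[S] = 14.2·0.06 = 0.8520
E[S²] = E[S]²(1+C_s²) = 0.06²·(1+1.467) = 0.008881
Wq = λ·E[S²]/(2(1−ρ)) = 14.2·0.008881/(2·0.1480) = 0.42606 hr

Final: 0.42606 hr


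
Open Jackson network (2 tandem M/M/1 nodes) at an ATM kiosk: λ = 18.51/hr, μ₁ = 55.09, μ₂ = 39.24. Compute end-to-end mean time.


Each node sees arrival rate λ = 18.51/hr (tandem ⇒ throughput preserved).
W₁ = 1/(μ₁−λ) = 1/(55.09−18.51) = 0.02734 hr
W₂ = 1/(μ₂−λ) = 1/(39.24−18.51) = 0.04824 hr
W_total = W₁ + W₂ = 0.02734 + 0.04824 = 0.07558 hr

Final: 0.07558 hr


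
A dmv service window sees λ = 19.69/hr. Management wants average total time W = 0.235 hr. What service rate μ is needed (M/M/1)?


W = 1/(μ−λ) ⇒ μ − λ = 1/W = 1/0.235 = 4.2553
μ = λ + 1/W = 19.69 + 4.2553 = 23.9453 per hr

Final: 23.9453 /hr


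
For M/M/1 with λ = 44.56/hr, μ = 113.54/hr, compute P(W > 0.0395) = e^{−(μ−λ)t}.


W ~ Exponential(μ−λ) for M/M/1.
μ − λ = 113.54 − 44.56 = 68.9800
P(W > t) = e^{−(μ−λ)t} = e^{−2.7247} = 0.065565

Final: 0.065565


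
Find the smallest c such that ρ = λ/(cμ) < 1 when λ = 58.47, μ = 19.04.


Stability requires cμ > λ ⇔ c > λ/μ.
λ/μ = 58.47/19.04 = 3.0709
Minimum integer c = ⌊3.0709⌋ + 1 = 4
Check: 4·19.04 = 76.16 > 58.47, while 3·19.04 = 57.12 ≤ 58.47

Final: 4 servers


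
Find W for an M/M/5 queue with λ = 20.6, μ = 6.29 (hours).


a = 3.2750; ρ = 0.6550; P₀ = 0.034028
Lq = P₀·a^c·ρ/(c!(1−ρ)²) = 0.58799
Wq = Lq/λ = 0.58799/20.6 = 0.02854 hr
W = Wq + 1/μ = 0.02854 + 0.15898 = 0.18753 hr

Final: 0.18753 hr


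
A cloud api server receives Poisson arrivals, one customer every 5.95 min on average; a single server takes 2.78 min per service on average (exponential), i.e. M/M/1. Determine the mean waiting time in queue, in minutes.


λ = 60/5.95 = 10.0840 /hr
μ = 60/2.78 = 21.5827 /hr
ρ = λ/μ = 10.0840/21.5827 = 0.4672
Wq = ρ/(μ−λ) = 0.4672/(21.5827−10.0840) = 0.04063 hr
In minutes: 0.04063·60 = 2.438 min

Final: 2.438 min


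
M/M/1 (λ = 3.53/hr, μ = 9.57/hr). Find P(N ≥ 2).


ρ = 3.53/9.57 = 0.3689
P(N ≥ n) = ρ^n = 0.3689^2 = 0.136058

Final: 0.136058


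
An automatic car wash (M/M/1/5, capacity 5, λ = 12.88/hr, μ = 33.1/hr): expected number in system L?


ρ = 12.88/33.1 = 0.3891
L = ρ[1 − (K+1)ρ^K + Kρ^(K+1)] / [(1−ρ)(1−ρ^(K+1))]
Numerator: 0.3891·(1 − 6·0.008922 + 5·0.003472) = 0.375049
Denominator: (0.6109)·(0.996528) = 0.608755
L = 0.375049/0.608755 = 0.6161

Final: 0.6161


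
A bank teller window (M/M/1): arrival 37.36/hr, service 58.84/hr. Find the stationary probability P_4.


ρ = 37.36/58.84 = 0.6349
P_n = (1−ρ)·ρ^n = (1 − 0.6349)·0.6349^4 = 0.3651·0.162531 = 0.059333

Final: 0.059333


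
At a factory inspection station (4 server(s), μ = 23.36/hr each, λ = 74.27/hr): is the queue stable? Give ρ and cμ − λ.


Total capacity cμ = 4·23.36 = 93.44/hr
ρ = λ/(cμ) = 74.27/93.44 = 0.7948
Stable ⇔ ρ < 1: YES
Spare capacity = cμ − λ = 93.44 − 74.27 = 19.17/hr

Final: ρ = 0.7948; stable; margin = 19.17/hr


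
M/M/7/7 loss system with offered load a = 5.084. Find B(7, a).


B(c,a) = (a^c/c!) / Σ_{k=0}^{c} a^k/k!
a^7/7! = 17.418400
Σ terms (k=0..7): 1.00000 + 5.08400 + 12.92353 + 21.90107 + 27.83626 + 28.30391 + 23.98285 + 17.41840 = 138.450023
B = 17.418400/138.450023 = 0.125810

Final: 0.125810


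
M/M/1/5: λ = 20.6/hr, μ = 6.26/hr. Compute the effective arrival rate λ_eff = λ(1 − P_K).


ρ = 3.2907; P_K = (1−ρ)ρ^5/(1−ρ^6) = 0.696665
λ_eff = λ(1 − P_K) = 20.6·(1 − 0.696665) = 20.6·0.303335 = 6.2487 /hr

Final: 6.2487 /hr


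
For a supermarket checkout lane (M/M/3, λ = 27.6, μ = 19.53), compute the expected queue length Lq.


a = λ/μ = 1.4132; ρ = a/3 = 0.4711
P₀ = 0.232497
Lq = P₀·a^c·ρ / (c!·(1−ρ)²) = 0.232497·2.82241·0.4711/(6·0.27977)
= 0.18415

Final: 0.18415


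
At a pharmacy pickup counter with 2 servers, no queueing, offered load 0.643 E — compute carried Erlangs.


B(2,0.643) = 0.111760 (Erlang-B)
Carried load = a(1 − B) = 0.643·(1 − 0.111760) = 0.643·0.888240 = 0.5711 E

Final: 0.5711 Erlangs


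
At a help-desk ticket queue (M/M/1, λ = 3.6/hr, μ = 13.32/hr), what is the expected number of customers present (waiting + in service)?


ρ = λ/μ = 3.6/13.32 = 0.2703
L = ρ/(1−ρ) = 0.2703/(1 − 0.2703) = 0.2703/0.7297 = 0.3704

Final: 0.3704


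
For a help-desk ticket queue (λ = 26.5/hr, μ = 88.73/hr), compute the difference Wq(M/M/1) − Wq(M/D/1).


ρ = 26.5/88.73 = 0.2987
Wq(M/M/1) = ρ/(μ−λ) = 0.2987/62.23 = 0.004799 hr
Wq(M/D/1) = ρ/(2(μ−λ)) = 0.002400 hr
Savings = 0.004799 − 0.002400 = 0.002400 hr

Final: 0.002400 hr


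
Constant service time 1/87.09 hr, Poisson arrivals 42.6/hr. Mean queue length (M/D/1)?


ρ = 42.6/87.09 = 0.4891
M/D/1: Lq = ρ²/(2(1−ρ)) = 0.2393/(2·0.5109) = 0.23418

Final: 0.23418


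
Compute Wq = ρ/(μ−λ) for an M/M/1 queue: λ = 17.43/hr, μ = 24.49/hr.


ρ = 17.43/24.49 = 0.7117
Wq = ρ/(μ−λ) = 0.7117/(24.49 − 17.43) = 0.7117/7.06 = 0.1008 hr

Final: 0.1008 hr


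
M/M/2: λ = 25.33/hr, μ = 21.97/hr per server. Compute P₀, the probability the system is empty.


a = λ/μ = 25.33/21.97 = 1.1529; ρ = a/c = 0.5765
Σ_{k=0}^{1} a^k/k! (terms k=0..1) = 1.00000 + 1.15294 = 2.15294
Tail: a^2/(2!(1−ρ)) = 1.32926/(2·0.4235) = 1.56926
P₀ = 1/(2.15294 + 1.56926) = 1/3.72219 = 0.268659

Final: 0.268659


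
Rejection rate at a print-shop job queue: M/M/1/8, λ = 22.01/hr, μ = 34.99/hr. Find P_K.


ρ = λ/μ = 22.01/34.99 = 0.6290
P_K = (1−ρ)ρ^K/(1−ρ^(K+1)) = (0.3710·0.024514)/(1 − 0.015420)
= 0.009094/0.984580 = 0.009236

Final: 0.009236


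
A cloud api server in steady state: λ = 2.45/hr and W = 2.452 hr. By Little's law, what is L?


L = λW = 2.45·2.452 = 6.0074

Final: 6.0074


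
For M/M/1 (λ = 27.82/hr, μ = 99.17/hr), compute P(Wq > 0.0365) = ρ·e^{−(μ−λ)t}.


ρ = 27.82/99.17 = 0.2805
P(Wq > t) = ρ·e^{−(μ−λ)t} = 0.2805·e^{−2.6043}
= 0.2805·0.073957 = 0.020747

Final: 0.020747


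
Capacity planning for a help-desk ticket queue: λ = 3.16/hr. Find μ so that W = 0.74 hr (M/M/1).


W = 1/(μ−λ) ⇒ μ − λ = 1/W = 1/0.74 = 1.3514
μ = λ + 1/W = 3.16 + 1.3514 = 4.5114 per hr

Final: 4.5114 /hr


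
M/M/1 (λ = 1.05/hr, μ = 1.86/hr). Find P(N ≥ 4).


ρ = 1.05/1.86 = 0.5645
P(N ≥ n) = ρ^n = 0.5645^4 = 0.101556

Final: 0.101556


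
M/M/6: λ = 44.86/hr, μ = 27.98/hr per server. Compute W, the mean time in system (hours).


a = 1.6033; ρ = 0.2672; P₀ = 0.201157
Lq = P₀·a^c·ρ/(c!(1−ρ)²) = 0.002361
Wq = Lq/λ = 0.002361/44.86 = 0.00005264 hr
W = Wq + 1/μ = 0.00005264 + 0.03574 = 0.03579 hr

Final: 0.03579 hr


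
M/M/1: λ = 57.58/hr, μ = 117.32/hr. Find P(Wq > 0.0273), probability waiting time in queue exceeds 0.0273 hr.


ρ = 57.58/117.32 = 0.4908
P(Wq > t) = ρ·e^{−(μ−λ)t} = 0.4908·e^{−1.6309}
= 0.4908·0.195753 = 0.096074

Final: 0.096074


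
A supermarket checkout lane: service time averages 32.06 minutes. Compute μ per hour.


μ = 1/(service time) in consistent units.
1 hour = 60 min, so μ = 60/32.06 = 1.8715 per hour

Final: 1.8715 /hr


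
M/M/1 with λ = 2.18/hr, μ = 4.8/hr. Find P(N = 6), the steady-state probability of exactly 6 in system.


ρ = 2.18/4.8 = 0.4542
P_n = (1−ρ)·ρ^n = (1 − 0.4542)·0.4542^6 = 0.5458·0.008776 = 0.004790

Final: 0.004790


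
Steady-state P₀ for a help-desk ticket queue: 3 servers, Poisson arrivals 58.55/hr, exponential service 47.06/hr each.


a = λ/μ = 58.55/47.06 = 1.2442; ρ = a/c = 0.4147
Σ_{k=0}^{2} a^k/k! (terms k=0..2) = 1.00000 + 1.24416 + 0.77396 = 3.01812
Tail: a^3/(3!(1−ρ)) = 1.92586/(6·0.5853) = 0.54841
P₀ = 1/(3.01812 + 0.54841) = 1/3.56653 = 0.280384

Final: 0.280384


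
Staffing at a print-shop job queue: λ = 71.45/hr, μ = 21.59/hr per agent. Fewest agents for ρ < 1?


Stability requires cμ > λ ⇔ c > λ/μ.
λ/μ = 71.45/21.59 = 3.3094
Minimum integer c = ⌊3.3094⌋ + 1 = 4
Check: 4·21.59 = 86.36 > 71.45, while 3·21.59 = 64.77 ≤ 71.45

Final: 4 servers


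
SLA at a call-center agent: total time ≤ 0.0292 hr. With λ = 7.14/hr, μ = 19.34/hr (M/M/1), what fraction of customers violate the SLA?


W ~ Exponential(μ−λ) for M/M/1.
μ − λ = 19.34 − 7.14 = 12.2000
P(W > t) = e^{−(μ−λ)t} = e^{−0.3562} = 0.700305

Final: 0.700305


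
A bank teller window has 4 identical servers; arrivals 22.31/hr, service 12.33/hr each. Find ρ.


ρ = λ/(cμ) = 22.31/(4·12.33) = 22.31/49.32 = 0.4524

Final: 0.4524


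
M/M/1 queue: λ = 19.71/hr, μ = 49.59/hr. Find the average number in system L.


ρ = λ/μ = 19.71/49.59 = 0.3975
L = ρ/(1−ρ) = 0.3975/(1 − 0.3975) = 0.3975/0.6025 = 0.6596

Final: 0.6596


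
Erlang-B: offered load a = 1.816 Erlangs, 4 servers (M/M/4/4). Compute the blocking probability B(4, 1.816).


B(c,a) = (a^c/c!) / Σ_{k=0}^{c} a^k/k!
a^4/4! = 0.453161
Σ terms (k=0..4): 1.00000 + 1.81600 + 1.64893 + 0.99815 + 0.45316 = 5.916240
B = 0.453161/5.916240 = 0.076596

Final: 0.076596


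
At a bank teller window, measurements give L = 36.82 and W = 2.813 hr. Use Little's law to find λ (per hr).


λ = L/W = 36.82/2.813 = 13.0892 /hr

Final: 13.0892 /hr


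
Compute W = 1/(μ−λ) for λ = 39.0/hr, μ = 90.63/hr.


W = 1/(μ−λ) = 1/(90.63 − 39.0) = 1/51.63 = 0.01937 hr

Final: 0.01937 hr


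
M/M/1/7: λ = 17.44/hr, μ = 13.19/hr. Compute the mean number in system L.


ρ = 17.44/13.19 = 1.3222
L = ρ[1 − (K+1)ρ^K + Kρ^(K+1)] / [(1−ρ)(1−ρ^(K+1))]
Numerator: 1.3222·(1 − 8·7.064994 + 7·9.341433) = 13.050350
Denominator: (-0.3222)·(-8.341433) = 2.687725
L = 13.050350/2.687725 = 4.8555

Final: 4.8555


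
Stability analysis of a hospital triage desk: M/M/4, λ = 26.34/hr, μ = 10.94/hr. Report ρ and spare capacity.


Total capacity cμ = 4·10.94 = 43.76/hr
ρ = λ/(cμ) = 26.34/43.76 = 0.6019
Stable ⇔ ρ < 1: YES
Spare capacity = cμ − λ = 43.76 − 26.34 = 17.42/hr

Final: ρ = 0.6019; stable; margin = 17.42/hr


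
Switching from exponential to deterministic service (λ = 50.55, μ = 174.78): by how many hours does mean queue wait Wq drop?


ρ = 50.55/174.78 = 0.2892
Wq(M/M/1) = ρ/(μ−λ) = 0.2892/124.23 = 0.002328 hr
Wq(M/D/1) = ρ/(2(μ−λ)) = 0.001164 hr
Savings = 0.002328 − 0.001164 = 0.001164 hr

Final: 0.001164 hr


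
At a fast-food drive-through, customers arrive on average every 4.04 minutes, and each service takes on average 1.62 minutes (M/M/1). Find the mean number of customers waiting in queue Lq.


λ = 60/4.04 = 14.8515 /hr
μ = 60/1.62 = 37.0370 /hr
ρ = λ/μ = 14.8515/37.0370 = 0.4010
Lq = ρ²/(1−ρ) = 0.1608/0.5990 = 0.2684

Final: 0.2684


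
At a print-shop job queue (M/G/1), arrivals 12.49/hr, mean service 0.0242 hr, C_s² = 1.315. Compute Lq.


ρ = λ·E[S] = 12.49·0.0242 = 0.3023
Lq = ρ²(1+C_s²)/(2(1−ρ)) = 0.09136·(1+1.315)/(2·0.6977)
= 0.09136·2.3150/1.3955 = 0.15156

Final: 0.15156


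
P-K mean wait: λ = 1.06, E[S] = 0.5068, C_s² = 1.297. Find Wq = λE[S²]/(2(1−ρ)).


ρ = λ·E[S] = 1.06·0.5068 = 0.5372
E[S²] = E[S]²(1+C_s²) = 0.5068²·(1+1.297) = 0.589976
Wq = λ·E[S²]/(2(1−ρ)) = 1.06·0.589976/(2·0.4628) = 0.67565 hr

Final: 0.67565 hr


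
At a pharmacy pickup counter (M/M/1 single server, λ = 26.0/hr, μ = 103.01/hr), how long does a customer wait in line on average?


ρ = 26.0/103.01 = 0.2524
Wq = ρ/(μ−λ) = 0.2524/(103.01 − 26.0) = 0.2524/77.01 = 0.003278 hr

Final: 0.003278 hr


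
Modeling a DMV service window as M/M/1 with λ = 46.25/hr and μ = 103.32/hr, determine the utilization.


ρ = λ/μ = 46.25/103.32 = 0.4476

Final: 0.4476


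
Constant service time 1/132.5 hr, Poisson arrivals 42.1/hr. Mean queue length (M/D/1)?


ρ = 42.1/132.5 = 0.3177
M/D/1: Lq = ρ²/(2(1−ρ)) = 0.1010/(2·0.6823) = 0.07399

Final: 0.07399


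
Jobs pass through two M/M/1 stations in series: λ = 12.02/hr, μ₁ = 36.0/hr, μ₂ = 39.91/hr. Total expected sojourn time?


Each node sees arrival rate λ = 12.02/hr (tandem ⇒ throughput preserved).
W₁ = 1/(μ₁−λ) = 1/(36.0−12.02) = 0.04170 hr
W₂ = 1/(μ₂−λ) = 1/(39.91−12.02) = 0.03586 hr
W_total = W₁ + W₂ = 0.04170 + 0.03586 = 0.07756 hr

Final: 0.07756 hr


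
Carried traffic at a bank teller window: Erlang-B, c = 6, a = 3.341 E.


B(6,3.341) = 0.072265 (Erlang-B)
Carried load = a(1 − B) = 3.341·(1 − 0.072265) = 3.341·0.927735 = 3.0996 E

Final: 3.0996 Erlangs


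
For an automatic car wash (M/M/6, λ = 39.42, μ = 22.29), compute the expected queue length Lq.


a = λ/μ = 1.7685; ρ = a/6 = 0.2948
P₀ = 0.170469
Lq = P₀·a^c·ρ / (c!·(1−ρ)²) = 0.170469·30.59421·0.2948/(720·0.49738)
= 0.004293

Final: 0.004293


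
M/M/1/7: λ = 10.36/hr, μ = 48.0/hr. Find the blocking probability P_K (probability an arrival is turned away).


ρ = λ/μ = 10.36/48.0 = 0.2158
P_K = (1−ρ)ρ^K/(1−ρ^(K+1)) = (0.7842·0.00002182)/(1 − 0.000004709)
= 0.00001711/0.999995 = 0.00001711

Final: 0.00001711


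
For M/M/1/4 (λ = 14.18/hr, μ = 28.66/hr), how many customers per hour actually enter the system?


ρ = 0.4948; P_K = (1−ρ)ρ^4/(1−ρ^5) = 0.031201
λ_eff = λ(1 − P_K) = 14.18·(1 − 0.031201) = 14.18·0.968799 = 13.7376 /hr

Final: 13.7376 /hr


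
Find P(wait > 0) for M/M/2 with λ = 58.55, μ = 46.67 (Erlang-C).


a = λ/μ = 1.2546; ρ = a/2 = 0.6273
P₀ = 0.229047 (from M/M/c formula)
C(c,a) = [a^c/(c!(1−ρ))]·P₀ = [1.57390/(2·0.3727)]·0.229047
= 2.11136·0.229047 = 0.483601

Final: 0.483601


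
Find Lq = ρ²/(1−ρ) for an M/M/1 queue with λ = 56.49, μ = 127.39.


ρ = 56.49/127.39 = 0.4434
Lq = ρ²/(1−ρ) = 0.1966/0.5566 = 0.3533

Final: 0.3533


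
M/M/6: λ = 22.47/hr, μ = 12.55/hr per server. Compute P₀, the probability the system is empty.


a = λ/μ = 22.47/12.55 = 1.7904; ρ = a/c = 0.2984
Σ_{k=0}^{5} a^k/k! (terms k=0..5) = 1.00000 + 1.79044 + 1.60283 + 0.95659 + 0.42818 + 0.15333 = 5.93137
Tail: a^6/(6!(1−ρ)) = 32.94246/(720·0.7016) = 0.06521
P₀ = 1/(5.93137 + 0.06521) = 1/5.99658 = 0.166762

Final: 0.166762


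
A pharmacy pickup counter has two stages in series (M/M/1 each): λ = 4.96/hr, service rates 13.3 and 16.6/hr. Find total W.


Each node sees arrival rate λ = 4.96/hr (tandem ⇒ throughput preserved).
W₁ = 1/(μ₁−λ) = 1/(13.3−4.96) = 0.11990 hr
W₂ = 1/(μ₂−λ) = 1/(16.6−4.96) = 0.08591 hr
W_total = W₁ + W₂ = 0.11990 + 0.08591 = 0.20581 hr

Final: 0.20581 hr


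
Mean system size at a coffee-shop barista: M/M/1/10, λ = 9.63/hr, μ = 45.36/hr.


ρ = 9.63/45.36 = 0.2123
L = ρ[1 − (K+1)ρ^K + Kρ^(K+1)] / [(1−ρ)(1−ρ^(K+1))]
Numerator: 0.2123·(1 − 11·0.0000001860 + 10·0.00000003949) = 0.212301
Denominator: (0.7877)·(1.000000) = 0.787698
L = 0.212301/0.787698 = 0.2695

Final: 0.2695


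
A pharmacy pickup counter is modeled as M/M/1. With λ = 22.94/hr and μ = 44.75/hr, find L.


ρ = λ/μ = 22.94/44.75 = 0.5126
L = ρ/(1−ρ) = 0.5126/(1 − 0.5126) = 0.5126/0.4874 = 1.0518

Final: 1.0518


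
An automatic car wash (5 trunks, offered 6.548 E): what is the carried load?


B(5,6.548) = 0.396982 (Erlang-B)
Carried load = a(1 − B) = 6.548·(1 − 0.396982) = 6.548·0.603018 = 3.9486 E

Final: 3.9486 Erlangs


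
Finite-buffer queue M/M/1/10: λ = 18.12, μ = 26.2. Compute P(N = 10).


ρ = λ/μ = 18.12/26.2 = 0.6916
P_K = (1−ρ)ρ^K/(1−ρ^(K+1)) = (0.3084·0.025036)/(1 − 0.017315)
= 0.007721/0.982685 = 0.007857

Final: 0.007857


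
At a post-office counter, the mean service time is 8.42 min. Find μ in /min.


μ = 1/(service time) in consistent units.
1 minute = 1 min, so μ = 1/8.42 = 0.1188 per minute

Final: 0.1188 /min


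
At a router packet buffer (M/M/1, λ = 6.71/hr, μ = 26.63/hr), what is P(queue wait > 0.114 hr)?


ρ = 6.71/26.63 = 0.2520
P(Wq > t) = ρ·e^{−(μ−λ)t} = 0.2520·e^{−2.2709}
= 0.2520·0.103221 = 0.026009

Final: 0.026009


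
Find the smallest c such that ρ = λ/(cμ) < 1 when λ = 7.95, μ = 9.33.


Stability requires cμ > λ ⇔ c > λ/μ.
λ/μ = 7.95/9.33 = 0.8521
Minimum integer c = ⌊0.8521⌋ + 1 = 1
Check: 1·9.33 = 9.33 > 7.95, while 0·9.33 = 0.00 ≤ 7.95

Final: 1 servers


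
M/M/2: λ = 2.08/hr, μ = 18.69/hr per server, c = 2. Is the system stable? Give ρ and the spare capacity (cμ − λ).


Total capacity cμ = 2·18.69 = 37.38/hr
ρ = λ/(cμ) = 2.08/37.38 = 0.05564
Stable ⇔ ρ < 1: YES
Spare capacity = cμ − λ = 37.38 − 2.08 = 35.30/hr

Final: ρ = 0.05564; stable; margin = 35.30/hr


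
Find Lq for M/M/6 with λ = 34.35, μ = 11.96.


a = λ/μ = 2.8721; ρ = a/6 = 0.4787
P₀ = 0.055853
Lq = P₀·a^c·ρ / (c!·(1−ρ)²) = 0.055853·561.27199·0.4787/(720·0.27178)
= 0.07669

Final: 0.07669


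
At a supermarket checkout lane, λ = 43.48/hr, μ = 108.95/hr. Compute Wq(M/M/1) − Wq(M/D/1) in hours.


ρ = 43.48/108.95 = 0.3991
Wq(M/M/1) = ρ/(μ−λ) = 0.3991/65.47 = 0.006096 hr
Wq(M/D/1) = ρ/(2(μ−λ)) = 0.003048 hr
Savings = 0.006096 − 0.003048 = 0.003048 hr

Final: 0.003048 hr


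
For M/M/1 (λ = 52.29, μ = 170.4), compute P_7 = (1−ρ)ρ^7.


ρ = 52.29/170.4 = 0.3069
P_n = (1−ρ)·ρ^n = (1 − 0.3069)·0.3069^7 = 0.6931·0.0002562 = 0.0001776

Final: 0.0001776


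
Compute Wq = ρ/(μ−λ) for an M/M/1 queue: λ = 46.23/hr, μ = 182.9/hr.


ρ = 46.23/182.9 = 0.2528
Wq = ρ/(μ−λ) = 0.2528/(182.9 − 46.23) = 0.2528/136.67 = 0.001849 hr

Final: 0.001849 hr


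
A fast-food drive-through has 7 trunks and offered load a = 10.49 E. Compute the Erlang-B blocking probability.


B(c,a) = (a^c/c!) / Σ_{k=0}^{c} a^k/k!
a^7/7! = 2773.306573
Σ terms (k=0..7): 1.00000 + 10.49000 + 55.02005 + 192.38677 + 504.53432 + 1058.51300 + 1850.63356 + 2773.30657 = 6445.884268
B = 2773.306573/6445.884268 = 0.430245

Final: 0.430245


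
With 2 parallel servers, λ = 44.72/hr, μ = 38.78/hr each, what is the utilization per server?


ρ = λ/(cμ) = 44.72/(2·38.78) = 44.72/77.56 = 0.5766

Final: 0.5766


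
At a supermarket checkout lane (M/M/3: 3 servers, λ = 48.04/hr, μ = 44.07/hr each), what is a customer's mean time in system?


a = 1.0901; ρ = 0.3634; P₀ = 0.330761
Lq = P₀·a^c·ρ/(c!(1−ρ)²) = 0.06402
Wq = Lq/λ = 0.06402/48.04 = 0.001333 hr
W = Wq + 1/μ = 0.001333 + 0.02269 = 0.02402 hr

Final: 0.02402 hr


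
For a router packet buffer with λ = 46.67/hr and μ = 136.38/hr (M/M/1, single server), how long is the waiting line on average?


ρ = 46.67/136.38 = 0.3422
Lq = ρ²/(1−ρ) = 0.1171/0.6578 = 0.1780

Final: 0.1780


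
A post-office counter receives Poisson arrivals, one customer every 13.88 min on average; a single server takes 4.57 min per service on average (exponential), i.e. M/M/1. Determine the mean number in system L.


λ = 60/13.88 = 4.3228 /hr
μ = 60/4.57 = 13.1291 /hr
ρ = λ/μ = 4.3228/13.1291 = 0.3293
L = ρ/(1−ρ) = 0.3293/0.6707 = 0.4909

Final: 0.4909


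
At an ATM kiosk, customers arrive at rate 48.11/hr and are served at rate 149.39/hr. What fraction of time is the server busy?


ρ = λ/μ = 48.11/149.39 = 0.3220

Final: 0.3220


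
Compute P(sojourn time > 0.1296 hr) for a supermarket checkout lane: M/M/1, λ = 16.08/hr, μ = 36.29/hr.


W ~ Exponential(μ−λ) for M/M/1.
μ − λ = 36.29 − 16.08 = 20.2100
P(W > t) = e^{−(μ−λ)t} = e^{−2.6192} = 0.072860

Final: 0.072860


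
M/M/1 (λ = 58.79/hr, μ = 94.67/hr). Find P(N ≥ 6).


ρ = 58.79/94.67 = 0.6210
P(N ≥ n) = ρ^n = 0.6210^6 = 0.057352

Final: 0.057352


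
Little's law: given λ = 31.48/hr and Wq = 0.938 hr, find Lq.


Lq = λWq = 31.48·0.938 = 29.5282

Final: 29.5282


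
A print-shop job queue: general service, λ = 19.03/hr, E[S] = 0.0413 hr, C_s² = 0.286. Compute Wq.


ρ = λ·E[S] = 19.03·0.0413 = 0.7859
E[S²] = E[S]²(1+C_s²) = 0.0413²·(1+0.286) = 0.002194
Wq = λ·E[S²]/(2(1−ρ)) = 19.03·0.002194/(2·0.2141) = 0.09750 hr

Final: 0.09750 hr


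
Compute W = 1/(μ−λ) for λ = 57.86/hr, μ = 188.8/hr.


W = 1/(μ−λ) = 1/(188.8 − 57.86) = 1/130.94 = 0.007637 hr

Final: 0.007637 hr


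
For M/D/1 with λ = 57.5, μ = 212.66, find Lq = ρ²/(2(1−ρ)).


ρ = 57.5/212.66 = 0.2704
M/D/1: Lq = ρ²/(2(1−ρ)) = 0.07311/(2·0.7296) = 0.05010

Final: 0.05010


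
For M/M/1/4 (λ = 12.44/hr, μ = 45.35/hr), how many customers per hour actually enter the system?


ρ = 0.2743; P_K = (1−ρ)ρ^4/(1−ρ^5) = 0.004115
λ_eff = λ(1 − P_K) = 12.44·(1 − 0.004115) = 12.44·0.995885 = 12.3888 /hr

Final: 12.3888 /hr


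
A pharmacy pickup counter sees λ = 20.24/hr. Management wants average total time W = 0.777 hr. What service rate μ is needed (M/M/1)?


W = 1/(μ−λ) ⇒ μ − λ = 1/W = 1/0.777 = 1.2870
μ = λ + 1/W = 20.24 + 1.2870 = 21.5270 per hr

Final: 21.5270 /hr


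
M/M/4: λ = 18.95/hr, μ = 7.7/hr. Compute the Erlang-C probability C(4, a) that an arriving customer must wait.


a = λ/μ = 2.4610; ρ = a/4 = 0.6153
P₀ = 0.077241 (from M/M/c formula)
C(c,a) = [a^c/(c!(1−ρ))]·P₀ = [36.68377/(24·0.3847)]·0.077241
= 3.97279·0.077241 = 0.306862

Final: 0.306862


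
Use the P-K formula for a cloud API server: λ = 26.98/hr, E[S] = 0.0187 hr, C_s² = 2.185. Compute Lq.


ρ = λ·E[S] = 26.98·0.0187 = 0.5045
Lq = ρ²(1+C_s²)/(2(1−ρ)) = 0.2545·(1+2.185)/(2·0.4955)
= 0.2545·3.1850/0.9909 = 0.81814

Final: 0.81814


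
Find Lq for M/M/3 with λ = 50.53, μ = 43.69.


a = λ/μ = 1.1566; ρ = a/3 = 0.3855
P₀ = 0.308169
Lq = P₀·a^c·ρ / (c!·(1−ρ)²) = 0.308169·1.54704·0.3855/(6·0.37759)
= 0.08113

Final: 0.08113


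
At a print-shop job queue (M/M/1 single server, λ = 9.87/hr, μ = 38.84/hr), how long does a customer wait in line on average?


ρ = 9.87/38.84 = 0.2541
Wq = ρ/(μ−λ) = 0.2541/(38.84 − 9.87) = 0.2541/28.97 = 0.008772 hr

Final: 0.008772 hr


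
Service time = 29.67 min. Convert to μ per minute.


μ = 1/(service time) in consistent units.
1 minute = 1 min, so μ = 1/29.67 = 0.03370 per minute

Final: 0.03370 /min


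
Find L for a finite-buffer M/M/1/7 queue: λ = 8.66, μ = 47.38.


ρ = 8.66/47.38 = 0.1828
L = ρ[1 − (K+1)ρ^K + Kρ^(K+1)] / [(1−ρ)(1−ρ^(K+1))]
Numerator: 0.1828·(1 − 8·0.000006815 + 7·0.000001246) = 0.182769
Denominator: (0.8172)·(0.999999) = 0.817221
L = 0.182769/0.817221 = 0.2236

Final: 0.2236


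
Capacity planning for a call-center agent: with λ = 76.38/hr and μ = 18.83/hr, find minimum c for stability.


Stability requires cμ > λ ⇔ c > λ/μ.
λ/μ = 76.38/18.83 = 4.0563
Minimum integer c = ⌊4.0563⌋ + 1 = 5
Check: 5·18.83 = 94.15 > 76.38, while 4·18.83 = 75.32 ≤ 76.38

Final: 5 servers


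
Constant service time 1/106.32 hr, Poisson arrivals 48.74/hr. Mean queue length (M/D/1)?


ρ = 48.74/106.32 = 0.4584
M/D/1: Lq = ρ²/(2(1−ρ)) = 0.2102/(2·0.5416) = 0.19402

Final: 0.19402


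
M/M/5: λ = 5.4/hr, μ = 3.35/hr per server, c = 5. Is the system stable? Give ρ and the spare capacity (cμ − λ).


Total capacity cμ = 5·3.35 = 16.75/hr
ρ = λ/(cμ) = 5.4/16.75 = 0.3224
Stable ⇔ ρ < 1: YES
Spare capacity = cμ − λ = 16.75 − 5.4 = 11.35/hr

Final: ρ = 0.3224; stable; margin = 11.35/hr


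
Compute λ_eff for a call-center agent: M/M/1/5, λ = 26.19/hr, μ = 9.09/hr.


ρ = 2.8812; P_K = (1−ρ)ρ^5/(1−ρ^6) = 0.654064
λ_eff = λ(1 − P_K) = 26.19·(1 − 0.654064) = 26.19·0.345936 = 9.0601 /hr

Final: 9.0601 /hr


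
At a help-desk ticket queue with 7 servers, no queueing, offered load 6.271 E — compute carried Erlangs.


B(7,6.271) = 0.202638 (Erlang-B)
Carried load = a(1 − B) = 6.271·(1 − 0.202638) = 6.271·0.797362 = 5.0003 E

Final: 5.0003 Erlangs


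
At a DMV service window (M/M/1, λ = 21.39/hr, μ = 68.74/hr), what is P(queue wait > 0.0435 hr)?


ρ = 21.39/68.74 = 0.3112
P(Wq > t) = ρ·e^{−(μ−λ)t} = 0.3112·e^{−2.0597}
= 0.3112·0.127489 = 0.039671

Final: 0.039671


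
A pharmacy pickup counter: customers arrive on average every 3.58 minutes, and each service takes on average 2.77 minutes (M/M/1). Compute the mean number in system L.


λ = 60/3.58 = 16.7598 /hr
μ = 60/2.77 = 21.6606 /hr
ρ = λ/μ = 16.7598/21.6606 = 0.7737
L = ρ/(1−ρ) = 0.7737/0.2263 = 3.4198

Final: 3.4198


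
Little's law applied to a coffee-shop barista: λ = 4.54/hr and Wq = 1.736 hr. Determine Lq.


Lq = λWq = 4.54·1.736 = 7.8814

Final: 7.8814


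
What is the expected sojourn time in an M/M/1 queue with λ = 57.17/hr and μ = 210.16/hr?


W = 1/(μ−λ) = 1/(210.16 − 57.17) = 1/152.99 = 0.006536 hr

Final: 0.006536 hr


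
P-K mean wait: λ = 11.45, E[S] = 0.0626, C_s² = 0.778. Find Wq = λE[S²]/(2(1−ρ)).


ρ = λ·E[S] = 11.45·0.0626 = 0.7168
E[S²] = E[S]²(1+C_s²) = 0.0626²·(1+0.778) = 0.006968
Wq = λ·E[S²]/(2(1−ρ)) = 11.45·0.006968/(2·0.2832) = 0.14084 hr

Final: 0.14084 hr
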